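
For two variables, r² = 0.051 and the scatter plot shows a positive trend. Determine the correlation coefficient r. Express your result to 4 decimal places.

|r| = √0.051 = 0.2258
The association is positive, so r = 0.2258.

0.2258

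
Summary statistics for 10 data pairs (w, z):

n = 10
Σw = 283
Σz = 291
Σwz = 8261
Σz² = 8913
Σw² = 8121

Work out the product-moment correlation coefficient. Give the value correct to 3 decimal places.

0.115

r = (nΣwz − ΣwΣz) / √[(nΣw² − (Σw)²)(nΣz² − (Σz)²)]
Numerator: 10×8261 − 283×291 = 257
Denominator: √[(81210 − 80089)(89130 − 84681)] = √[1121 × 4449] = 2233.2329
r = 257 / 2233.2329 ≈ 0.115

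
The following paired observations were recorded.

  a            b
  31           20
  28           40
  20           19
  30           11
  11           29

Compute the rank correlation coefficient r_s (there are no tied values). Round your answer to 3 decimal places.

-0.300

Rank a: 5, 3, 2, 4, 1
Rank b: 3, 5, 2, 1, 4
d = rank(a) − rank(b): 2, -2, 0, 3, -3; Σd² = 26
ρ = 1 − 6Σd² / [n(n²−1)] = 1 − 6×26 / (5×24) = 1 − 156/120 ≈ -0.300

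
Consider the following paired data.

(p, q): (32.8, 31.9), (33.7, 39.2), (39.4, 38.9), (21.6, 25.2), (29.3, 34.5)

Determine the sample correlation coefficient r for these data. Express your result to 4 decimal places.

n = 5, Σp = 156.8, Σq = 169.7, Σp² = 5088.94, Σq² = 5892.75, Σpq = 5455.19
nΣpq − ΣpΣq = 27275.95 − 26608.96 = 666.99
nΣp² − (Σp)² = 25444.7 − 24586.24 = 858.46; nΣq² − (Σq)² = 29463.75 − 28798.09 = 665.66
r = 666.99 / √(858.46 × 665.66) = 666.99 / 755.9381 ≈ 0.8823

0.8823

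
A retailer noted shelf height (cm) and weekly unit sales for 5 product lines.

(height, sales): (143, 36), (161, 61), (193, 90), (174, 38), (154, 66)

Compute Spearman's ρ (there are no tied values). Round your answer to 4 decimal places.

0.6000

Rank height: 1, 3, 5, 4, 2
Rank sales: 1, 3, 5, 2, 4
d = rank(height) − rank(sales): 0, 0, 0, 2, -2; Σd² = 8
ρ = 1 − 6Σd² / [n(n²−1)] = 1 − 6×8 / (5×24) = 1 − 48/120 ≈ 0.6000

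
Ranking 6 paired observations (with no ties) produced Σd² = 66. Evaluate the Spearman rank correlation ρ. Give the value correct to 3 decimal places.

-0.886

ρ = 1 − 6Σd² / [n(n²−1)] = 1 − 6×66 / (6×35)
  = 1 − 396/210 = 1 − 1.8857 ≈ -0.886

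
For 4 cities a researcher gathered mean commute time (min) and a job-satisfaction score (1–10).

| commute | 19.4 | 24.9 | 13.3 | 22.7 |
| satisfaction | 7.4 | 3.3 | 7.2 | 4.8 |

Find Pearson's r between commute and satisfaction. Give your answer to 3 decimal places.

n = 4, Σx = 80.3, Σy = 22.7, Σx² = 1688.55, Σy² = 140.53, Σxy = 430.45
nΣxy − ΣxΣy = 1721.8 − 1822.81 = -101.01
nΣx² − (Σx)² = 6754.2 − 6448.09 = 306.11; nΣy² − (Σy)² = 562.12 − 515.29 = 46.83
r = -101.01 / √(306.11 × 46.83) = -101.01 / 119.7294 ≈ -0.844

-0.844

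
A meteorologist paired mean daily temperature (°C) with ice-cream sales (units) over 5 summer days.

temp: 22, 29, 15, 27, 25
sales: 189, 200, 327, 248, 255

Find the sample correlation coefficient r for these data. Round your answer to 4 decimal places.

-0.6980

n = 5, Σx = 118, Σy = 1219, Σx² = 2904, Σy² = 309179, Σxy = 27934
nΣxy − ΣxΣy = 139670 − 143842 = -4172
nΣx² − (Σx)² = 14520 − 13924 = 596; nΣy² − (Σy)² = 1545895 − 1485961 = 59934
r = -4172 / √(596 × 59934) = -4172 / 5976.6767 ≈ -0.6980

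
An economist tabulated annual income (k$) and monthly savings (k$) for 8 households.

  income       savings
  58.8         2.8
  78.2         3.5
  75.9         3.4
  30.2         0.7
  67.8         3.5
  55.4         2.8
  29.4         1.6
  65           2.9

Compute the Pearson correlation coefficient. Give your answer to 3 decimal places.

n = 8, Σx = 460.7, Σy = 21.2, Σx² = 29000.89, Σy² = 63.2, Σxy = 1345.5
nΣxy − ΣxΣy = 10764 − 9766.84 = 997.16
nΣx² − (Σx)² = 232007.12 − 212244.49 = 19762.63; nΣy² − (Σy)² = 505.6 − 449.44 = 56.16
r = 997.16 / √(19762.63 × 56.16) = 997.16 / 1053.5033 ≈ 0.947

0.947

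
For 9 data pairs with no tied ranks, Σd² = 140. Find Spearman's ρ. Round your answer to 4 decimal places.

-0.1667

ρ = 1 − 6Σd² / [n(n²−1)] = 1 − 6×140 / (9×80)
  = 1 − 840/720 = 1 − 1.16667 ≈ -0.1667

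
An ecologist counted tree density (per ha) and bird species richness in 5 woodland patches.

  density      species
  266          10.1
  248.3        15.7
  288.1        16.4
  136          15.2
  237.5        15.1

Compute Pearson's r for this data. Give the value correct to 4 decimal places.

n = 5, Σx = 1175.9, Σy = 72.5, Σx² = 290312.75, Σy² = 1076.51, Σxy = 16963.2
nΣxy − ΣxΣy = 84816 − 85252.75 = -436.75
nΣx² − (Σx)² = 1451563.75 − 1382740.81 = 68822.94; nΣy² − (Σy)² = 5382.55 − 5256.25 = 126.3
r = -436.75 / √(68822.94 × 126.3) = -436.75 / 2948.2770 ≈ -0.1481

-0.1481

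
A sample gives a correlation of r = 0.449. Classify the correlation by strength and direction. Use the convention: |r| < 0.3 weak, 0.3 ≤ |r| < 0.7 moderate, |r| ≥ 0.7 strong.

moderate positive

r = 0.449 > 0 so the relationship is positive.
|r| = 0.449, which falls in the moderate range.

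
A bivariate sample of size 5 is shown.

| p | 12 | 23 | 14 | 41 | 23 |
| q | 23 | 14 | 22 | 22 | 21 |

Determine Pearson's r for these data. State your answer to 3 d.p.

-0.085

n = 5, Σp = 113, Σq = 102, Σp² = 3079, Σq² = 2134, Σpq = 2291
nΣpq − ΣpΣq = 11455 − 11526 = -71
nΣp² − (Σp)² = 15395 − 12769 = 2626; nΣq² − (Σq)² = 10670 − 10404 = 266
r = -71 / √(2626 × 266) = -71 / 835.7727 ≈ -0.085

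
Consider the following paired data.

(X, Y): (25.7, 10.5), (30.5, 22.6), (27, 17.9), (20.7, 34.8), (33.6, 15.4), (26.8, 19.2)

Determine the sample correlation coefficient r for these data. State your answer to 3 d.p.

n = 6, ΣX = 164.3, ΣY = 120.4, ΣX² = 4595.43, ΣY² = 2758.26, ΣXY = 3194.81
nΣXY − ΣXΣY = 19168.86 − 19781.72 = -612.86
nΣX² − (ΣX)² = 27572.58 − 26994.49 = 578.09; nΣY² − (ΣY)² = 16549.56 − 14496.16 = 2053.4
r = -612.86 / √(578.09 × 2053.4) = -612.86 / 1089.5182 ≈ -0.563

-0.563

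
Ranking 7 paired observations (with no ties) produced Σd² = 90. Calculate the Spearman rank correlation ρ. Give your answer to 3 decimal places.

-0.607

ρ = 1 − 6Σd² / [n(n²−1)] = 1 − 6×90 / (7×48)
  = 1 − 540/336 = 1 − 1.6071 ≈ -0.607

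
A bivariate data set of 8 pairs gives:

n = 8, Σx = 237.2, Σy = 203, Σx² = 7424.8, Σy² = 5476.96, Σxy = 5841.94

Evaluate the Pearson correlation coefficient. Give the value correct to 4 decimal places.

-0.4954

r = (nΣxy − ΣxΣy) / √[(nΣx² − (Σx)²)(nΣy² − (Σy)²)]
Numerator: 8×5841.94 − 237.2×203 = -1416.08
Denominator: √[(59398.4 − 56263.84)(43815.68 − 41209)] = √[3134.56 × 2606.68] = 2858.4602
r = -1416.08 / 2858.4602 ≈ -0.4954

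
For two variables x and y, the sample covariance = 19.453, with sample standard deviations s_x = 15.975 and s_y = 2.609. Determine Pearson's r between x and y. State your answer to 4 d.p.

r = Cov(x,y) / (s_x · s_y) = 19.453 / (15.975 × 2.609)
  = 19.453 / 41.6788 ≈ 0.4667

0.4667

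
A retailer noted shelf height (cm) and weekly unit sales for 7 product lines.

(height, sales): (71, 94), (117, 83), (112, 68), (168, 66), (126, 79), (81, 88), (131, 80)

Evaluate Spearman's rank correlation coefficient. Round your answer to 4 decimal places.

-0.7500

Rank height: 1, 4, 3, 7, 5, 2, 6
Rank sales: 7, 5, 2, 1, 3, 6, 4
d = rank(height) − rank(sales): -6, -1, 1, 6, 2, -4, 2; Σd² = 98
ρ = 1 − 6Σd² / [n(n²−1)] = 1 − 6×98 / (7×48) = 1 − 588/336 ≈ -0.7500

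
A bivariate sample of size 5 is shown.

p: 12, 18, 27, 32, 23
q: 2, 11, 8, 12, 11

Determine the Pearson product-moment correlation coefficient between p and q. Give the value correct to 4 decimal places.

0.7043

n = 5, Σp = 112, Σq = 44, Σp² = 2750, Σq² = 454, Σpq = 1075
nΣpq − ΣpΣq = 5375 − 4928 = 447
nΣp² − (Σp)² = 13750 − 12544 = 1206; nΣq² − (Σq)² = 2270 − 1936 = 334
r = 447 / √(1206 × 334) = 447 / 634.6684 ≈ 0.7043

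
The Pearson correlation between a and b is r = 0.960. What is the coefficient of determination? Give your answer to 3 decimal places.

0.922

r² = (0.960)² = 0.922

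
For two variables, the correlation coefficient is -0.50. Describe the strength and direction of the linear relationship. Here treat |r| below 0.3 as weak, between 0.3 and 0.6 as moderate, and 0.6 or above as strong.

moderate negative

r = -0.50 < 0 so the relationship is negative.
|r| = 0.50, which falls in the moderate range.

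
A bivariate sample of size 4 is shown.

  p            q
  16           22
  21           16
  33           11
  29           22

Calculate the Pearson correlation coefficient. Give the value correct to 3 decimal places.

n = 4, Σp = 99, Σq = 71, Σp² = 2627, Σq² = 1345, Σpq = 1689
nΣpq − ΣpΣq = 6756 − 7029 = -273
nΣp² − (Σp)² = 10508 − 9801 = 707; nΣq² − (Σq)² = 5380 − 5041 = 339
r = -273 / √(707 × 339) = -273 / 489.5641 ≈ -0.558

-0.558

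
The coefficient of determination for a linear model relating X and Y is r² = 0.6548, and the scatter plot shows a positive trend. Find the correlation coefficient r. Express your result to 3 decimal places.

|r| = √0.6548 = 0.809
The association is positive, so r = 0.809.

0.809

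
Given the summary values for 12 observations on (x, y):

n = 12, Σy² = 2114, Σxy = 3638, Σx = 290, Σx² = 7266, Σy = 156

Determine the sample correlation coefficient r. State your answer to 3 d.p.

r = (nΣxy − ΣxΣy) / √[(nΣx² − (Σx)²)(nΣy² − (Σy)²)]
Numerator: 12×3638 − 290×156 = -1584
Denominator: √[(87192 − 84100)(25368 − 24336)] = √[3092 × 1032] = 1786.3214
r = -1584 / 1786.3214 ≈ -0.887

-0.887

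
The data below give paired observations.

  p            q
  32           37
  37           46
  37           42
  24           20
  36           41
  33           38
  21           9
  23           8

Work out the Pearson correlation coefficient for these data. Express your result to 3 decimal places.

0.977

n = 8, Σp = 243, Σq = 241, Σp² = 7693, Σq² = 8919, Σpq = 8023
nΣpq − ΣpΣq = 64184 − 58563 = 5621
nΣp² − (Σp)² = 61544 − 59049 = 2495; nΣq² − (Σq)² = 71352 − 58081 = 13271
r = 5621 / √(2495 × 13271) = 5621 / 5754.2284 ≈ 0.977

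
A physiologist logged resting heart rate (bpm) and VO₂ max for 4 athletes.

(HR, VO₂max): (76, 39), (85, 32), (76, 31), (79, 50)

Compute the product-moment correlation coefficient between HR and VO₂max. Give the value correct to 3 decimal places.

-0.162

n = 4, Σx = 316, Σy = 152, Σx² = 25018, Σy² = 6006, Σxy = 11990
nΣxy − ΣxΣy = 47960 − 48032 = -72
nΣx² − (Σx)² = 100072 − 99856 = 216; nΣy² − (Σy)² = 24024 − 23104 = 920
r = -72 / √(216 × 920) = -72 / 445.7802 ≈ -0.162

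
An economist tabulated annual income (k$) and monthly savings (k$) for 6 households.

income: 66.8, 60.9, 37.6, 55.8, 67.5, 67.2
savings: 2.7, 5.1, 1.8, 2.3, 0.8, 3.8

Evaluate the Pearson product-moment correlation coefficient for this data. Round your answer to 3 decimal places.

n = 6, Σx = 355.8, Σy = 16.5, Σx² = 21770.54, Σy² = 56.91, Σxy = 996.33
nΣxy − ΣxΣy = 5977.98 − 5870.7 = 107.28
nΣx² − (Σx)² = 130623.24 − 126593.64 = 4029.6; nΣy² − (Σy)² = 341.46 − 272.25 = 69.21
r = 107.28 / √(4029.6 × 69.21) = 107.28 / 528.0991 ≈ 0.203

0.203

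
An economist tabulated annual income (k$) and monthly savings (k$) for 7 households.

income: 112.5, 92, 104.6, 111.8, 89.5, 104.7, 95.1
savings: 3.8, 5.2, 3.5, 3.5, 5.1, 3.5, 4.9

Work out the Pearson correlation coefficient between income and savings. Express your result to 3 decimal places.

-0.901

n = 7, Σx = 710.2, Σy = 29.5, Σx² = 72577, Σy² = 128.25, Σxy = 2952.19
nΣxy − ΣxΣy = 20665.33 − 20950.9 = -285.57
nΣx² − (Σx)² = 508039 − 504384.04 = 3654.96; nΣy² − (Σy)² = 897.75 − 870.25 = 27.5
r = -285.57 / √(3654.96 × 27.5) = -285.57 / 317.0353 ≈ -0.901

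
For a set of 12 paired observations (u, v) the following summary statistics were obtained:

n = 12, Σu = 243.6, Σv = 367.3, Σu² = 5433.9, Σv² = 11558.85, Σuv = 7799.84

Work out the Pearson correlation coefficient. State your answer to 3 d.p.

r = (nΣuv − ΣuΣv) / √[(nΣu² − (Σu)²)(nΣv² − (Σv)²)]
Numerator: 12×7799.84 − 243.6×367.3 = 4123.8
Denominator: √[(65206.8 − 59340.96)(138706.2 − 134909.29)] = √[5865.84 × 3796.91] = 4719.3290
r = 4123.8 / 4719.3290 ≈ 0.874

0.874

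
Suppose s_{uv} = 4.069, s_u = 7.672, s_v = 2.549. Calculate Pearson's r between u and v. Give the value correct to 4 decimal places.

0.2081

r = Cov(u,v) / (s_u · s_v) = 4.069 / (7.672 × 2.549)
  = 4.069 / 19.5559 ≈ 0.2081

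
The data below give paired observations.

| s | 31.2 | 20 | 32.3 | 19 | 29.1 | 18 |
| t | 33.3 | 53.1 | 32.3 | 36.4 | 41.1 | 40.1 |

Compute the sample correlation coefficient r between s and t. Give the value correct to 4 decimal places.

-0.5507

n = 6, Σs = 149.6, Σt = 236.3, Σs² = 3948.54, Σt² = 9593.97, Σst = 5753.66
nΣst − ΣsΣt = 34521.96 − 35350.48 = -828.52
nΣs² − (Σs)² = 23691.24 − 22380.16 = 1311.08; nΣt² − (Σt)² = 57563.82 − 55837.69 = 1726.13
r = -828.52 / √(1311.08 × 1726.13) = -828.52 / 1504.3585 ≈ -0.5507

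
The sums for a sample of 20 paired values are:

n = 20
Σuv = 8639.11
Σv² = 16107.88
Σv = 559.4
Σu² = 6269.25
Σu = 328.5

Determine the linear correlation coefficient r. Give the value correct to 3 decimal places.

-0.865

r = (nΣuv − ΣuΣv) / √[(nΣu² − (Σu)²)(nΣv² − (Σv)²)]
Numerator: 20×8639.11 − 328.5×559.4 = -10980.7
Denominator: √[(125385 − 107912.25)(322157.6 − 312928.36)] = √[17472.75 × 9229.24] = 12698.8268
r = -10980.7 / 12698.8268 ≈ -0.865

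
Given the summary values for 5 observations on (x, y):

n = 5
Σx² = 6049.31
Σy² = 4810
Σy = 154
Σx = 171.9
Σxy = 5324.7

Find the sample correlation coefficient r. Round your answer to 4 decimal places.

r = (nΣxy − ΣxΣy) / √[(nΣx² − (Σx)²)(nΣy² − (Σy)²)]
Numerator: 5×5324.7 − 171.9×154 = 150.9
Denominator: √[(30246.55 − 29549.61)(24050 − 23716)] = √[696.94 × 334] = 482.4707
r = 150.9 / 482.4707 ≈ 0.3128

0.3128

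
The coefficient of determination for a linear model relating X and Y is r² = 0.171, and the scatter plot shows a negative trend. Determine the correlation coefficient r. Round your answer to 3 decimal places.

-0.414

|r| = √0.171 = 0.414
The association is negative, so r = −0.414.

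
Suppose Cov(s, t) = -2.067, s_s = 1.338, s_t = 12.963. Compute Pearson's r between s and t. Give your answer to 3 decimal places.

r = Cov(s,t) / (s_s · s_t) = -2.067 / (1.338 × 12.963)
  = -2.067 / 17.3445 ≈ -0.119

-0.119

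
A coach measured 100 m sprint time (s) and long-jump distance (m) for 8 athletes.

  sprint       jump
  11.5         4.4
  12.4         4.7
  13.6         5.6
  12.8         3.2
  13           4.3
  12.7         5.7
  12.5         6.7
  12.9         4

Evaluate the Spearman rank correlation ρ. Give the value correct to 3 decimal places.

-0.238

Rank sprint: 1, 2, 8, 5, 7, 4, 3, 6
Rank jump: 4, 5, 6, 1, 3, 7, 8, 2
d = rank(sprint) − rank(jump): -3, -3, 2, 4, 4, -3, -5, 4; Σd² = 104
ρ = 1 − 6Σd² / [n(n²−1)] = 1 − 6×104 / (8×63) = 1 − 624/504 ≈ -0.238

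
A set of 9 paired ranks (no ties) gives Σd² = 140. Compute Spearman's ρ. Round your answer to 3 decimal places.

-0.167

ρ = 1 − 6Σd² / [n(n²−1)] = 1 − 6×140 / (9×80)
  = 1 − 840/720 = 1 − 1.1667 ≈ -0.167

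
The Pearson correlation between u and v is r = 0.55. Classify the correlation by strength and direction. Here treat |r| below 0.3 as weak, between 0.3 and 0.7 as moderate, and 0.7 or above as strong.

moderate positive

r = 0.55 > 0 so the relationship is positive.
|r| = 0.55, which falls in the moderate range.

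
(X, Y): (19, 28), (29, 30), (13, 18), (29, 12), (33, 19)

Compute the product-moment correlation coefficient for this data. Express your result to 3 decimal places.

-0.086

n = 5, ΣX = 123, ΣY = 107, ΣX² = 3301, ΣY² = 2513, ΣXY = 2611
nΣXY − ΣXΣY = 13055 − 13161 = -106
nΣX² − (ΣX)² = 16505 − 15129 = 1376; nΣY² − (ΣY)² = 12565 − 11449 = 1116
r = -106 / √(1376 × 1116) = -106 / 1239.1997 ≈ -0.086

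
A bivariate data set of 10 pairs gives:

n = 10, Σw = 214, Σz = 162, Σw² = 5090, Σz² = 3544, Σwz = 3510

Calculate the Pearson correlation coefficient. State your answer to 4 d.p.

0.0631

r = (nΣwz − ΣwΣz) / √[(nΣw² − (Σw)²)(nΣz² − (Σz)²)]
Numerator: 10×3510 − 214×162 = 432
Denominator: √[(50900 − 45796)(35440 − 26244)] = √[5104 × 9196] = 6851.0134
r = 432 / 6851.0134 ≈ 0.0631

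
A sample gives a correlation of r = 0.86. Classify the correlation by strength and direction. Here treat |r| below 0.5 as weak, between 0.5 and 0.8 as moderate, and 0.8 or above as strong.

r = 0.86 > 0 so the relationship is positive.
|r| = 0.86, which falls in the strong range.

strong positive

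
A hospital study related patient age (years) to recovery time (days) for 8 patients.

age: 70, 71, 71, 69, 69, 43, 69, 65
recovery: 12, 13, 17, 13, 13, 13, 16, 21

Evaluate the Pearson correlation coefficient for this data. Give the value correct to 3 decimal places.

0.093

n = 8, Σx = 527, Σy = 118, Σx² = 35339, Σy² = 1806, Σxy = 7792
nΣxy − ΣxΣy = 62336 − 62186 = 150
nΣx² − (Σx)² = 282712 − 277729 = 4983; nΣy² − (Σy)² = 14448 − 13924 = 524
r = 150 / √(4983 × 524) = 150 / 1615.8874 ≈ 0.093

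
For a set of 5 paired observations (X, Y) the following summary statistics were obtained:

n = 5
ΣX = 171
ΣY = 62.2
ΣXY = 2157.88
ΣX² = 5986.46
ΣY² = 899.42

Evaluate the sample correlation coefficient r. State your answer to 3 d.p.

r = (nΣXY − ΣXΣY) / √[(nΣX² − (ΣX)²)(nΣY² − (ΣY)²)]
Numerator: 5×2157.88 − 171×62.2 = 153.2
Denominator: √[(29932.3 − 29241)(4497.1 − 3868.84)] = √[691.3 × 628.26] = 659.0267
r = 153.2 / 659.0267 ≈ 0.232

0.232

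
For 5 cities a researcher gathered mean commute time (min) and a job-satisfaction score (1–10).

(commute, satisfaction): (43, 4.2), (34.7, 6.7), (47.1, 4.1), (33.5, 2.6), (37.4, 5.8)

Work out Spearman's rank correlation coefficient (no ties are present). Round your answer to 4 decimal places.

0.0000

Rank commute: 4, 2, 5, 1, 3
Rank satisfaction: 3, 5, 2, 1, 4
d = rank(commute) − rank(satisfaction): 1, -3, 3, 0, -1; Σd² = 20
ρ = 1 − 6Σd² / [n(n²−1)] = 1 − 6×20 / (5×24) = 1 − 120/120 ≈ 0.0000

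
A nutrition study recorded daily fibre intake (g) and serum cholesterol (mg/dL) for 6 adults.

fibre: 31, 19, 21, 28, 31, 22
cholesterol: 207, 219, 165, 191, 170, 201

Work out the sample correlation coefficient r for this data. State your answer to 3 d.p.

n = 6, Σx = 152, Σy = 1153, Σx² = 3992, Σy² = 223817, Σxy = 29083
nΣxy − ΣxΣy = 174498 − 175256 = -758
nΣx² − (Σx)² = 23952 − 23104 = 848; nΣy² − (Σy)² = 1342902 − 1329409 = 13493
r = -758 / √(848 × 13493) = -758 / 3382.6120 ≈ -0.224

-0.224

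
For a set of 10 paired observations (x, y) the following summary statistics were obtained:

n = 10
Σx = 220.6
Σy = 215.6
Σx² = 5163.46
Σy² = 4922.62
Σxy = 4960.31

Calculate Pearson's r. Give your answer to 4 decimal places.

0.7153

r = (nΣxy − ΣxΣy) / √[(nΣx² − (Σx)²)(nΣy² − (Σy)²)]
Numerator: 10×4960.31 − 220.6×215.6 = 2041.74
Denominator: √[(51634.6 − 48664.36)(49226.2 − 46483.36)] = √[2970.24 × 2742.84] = 2854.2763
r = 2041.74 / 2854.2763 ≈ 0.7153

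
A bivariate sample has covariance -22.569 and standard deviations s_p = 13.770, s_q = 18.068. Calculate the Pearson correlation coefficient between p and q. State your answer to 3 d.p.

r = Cov(p,q) / (s_p · s_q) = -22.569 / (13.770 × 18.068)
  = -22.569 / 248.7964 ≈ -0.091

-0.091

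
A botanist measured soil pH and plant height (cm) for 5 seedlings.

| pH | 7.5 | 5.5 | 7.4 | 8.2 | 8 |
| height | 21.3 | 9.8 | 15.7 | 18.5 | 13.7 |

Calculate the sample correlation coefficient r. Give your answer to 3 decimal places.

n = 5, Σx = 36.6, Σy = 79, Σx² = 272.5, Σy² = 1326.16, Σxy = 591.13
nΣxy − ΣxΣy = 2955.65 − 2891.4 = 64.25
nΣx² − (Σx)² = 1362.5 − 1339.56 = 22.94; nΣy² − (Σy)² = 6630.8 − 6241 = 389.8
r = 64.25 / √(22.94 × 389.8) = 64.25 / 94.5622 ≈ 0.679

0.679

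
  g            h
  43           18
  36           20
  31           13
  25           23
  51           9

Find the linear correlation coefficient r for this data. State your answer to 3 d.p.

-0.689

n = 5, Σg = 186, Σh = 83, Σg² = 7332, Σh² = 1503, Σgh = 2931
nΣgh − ΣgΣh = 14655 − 15438 = -783
nΣg² − (Σg)² = 36660 − 34596 = 2064; nΣh² − (Σh)² = 7515 − 6889 = 626
r = -783 / √(2064 × 626) = -783 / 1136.6899 ≈ -0.689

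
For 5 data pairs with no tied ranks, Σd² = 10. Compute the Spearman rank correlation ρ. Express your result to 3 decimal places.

ρ = 1 − 6Σd² / [n(n²−1)] = 1 − 6×10 / (5×24)
  = 1 − 60/120 = 1 − 0.5000 ≈ 0.500

0.500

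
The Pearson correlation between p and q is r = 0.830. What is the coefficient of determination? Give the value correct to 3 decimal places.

0.689

r² = (0.830)² = 0.689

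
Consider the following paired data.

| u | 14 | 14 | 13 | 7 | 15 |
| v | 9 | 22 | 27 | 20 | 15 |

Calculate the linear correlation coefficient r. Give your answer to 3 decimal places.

-0.247

n = 5, Σu = 63, Σv = 93, Σu² = 835, Σv² = 1919, Σuv = 1150
nΣuv − ΣuΣv = 5750 − 5859 = -109
nΣu² − (Σu)² = 4175 − 3969 = 206; nΣv² − (Σv)² = 9595 − 8649 = 946
r = -109 / √(206 × 946) = -109 / 441.4476 ≈ -0.247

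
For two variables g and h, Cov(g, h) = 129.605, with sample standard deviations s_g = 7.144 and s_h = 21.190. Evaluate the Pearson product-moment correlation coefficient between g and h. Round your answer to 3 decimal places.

r = Cov(g,h) / (s_g · s_h) = 129.605 / (7.144 × 21.190)
  = 129.605 / 151.3814 ≈ 0.856

0.856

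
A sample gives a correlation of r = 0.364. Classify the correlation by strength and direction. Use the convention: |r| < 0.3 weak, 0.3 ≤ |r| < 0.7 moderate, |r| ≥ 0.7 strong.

moderate positive

r = 0.364 > 0 so the relationship is positive.
|r| = 0.364, which falls in the moderate range.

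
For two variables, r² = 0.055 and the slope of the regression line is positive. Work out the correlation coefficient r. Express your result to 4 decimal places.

0.2345

|r| = √0.055 = 0.2345
The association is positive, so r = 0.2345.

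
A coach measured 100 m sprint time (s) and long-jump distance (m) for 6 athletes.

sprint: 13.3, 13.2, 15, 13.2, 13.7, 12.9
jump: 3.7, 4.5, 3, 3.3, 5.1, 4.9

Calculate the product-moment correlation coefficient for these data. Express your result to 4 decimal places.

-0.5231

n = 6, Σx = 81.3, Σy = 24.5, Σx² = 1104.47, Σy² = 103.85, Σxy = 330.25
nΣxy − ΣxΣy = 1981.5 − 1991.85 = -10.35
nΣx² − (Σx)² = 6626.82 − 6609.69 = 17.13; nΣy² − (Σy)² = 623.1 − 600.25 = 22.85
r = -10.35 / √(17.13 × 22.85) = -10.35 / 19.7843 ≈ -0.5231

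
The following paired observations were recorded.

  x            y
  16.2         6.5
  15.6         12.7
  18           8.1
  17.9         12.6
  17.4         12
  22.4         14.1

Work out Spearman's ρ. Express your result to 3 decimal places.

0.257

Rank x: 2, 1, 5, 4, 3, 6
Rank y: 1, 5, 2, 4, 3, 6
d = rank(x) − rank(y): 1, -4, 3, 0, 0, 0; Σd² = 26
ρ = 1 − 6Σd² / [n(n²−1)] = 1 − 6×26 / (6×35) = 1 − 156/210 ≈ 0.257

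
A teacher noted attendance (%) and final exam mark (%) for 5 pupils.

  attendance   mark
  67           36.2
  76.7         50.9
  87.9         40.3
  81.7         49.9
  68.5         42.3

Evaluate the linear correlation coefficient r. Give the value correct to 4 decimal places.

n = 5, Σx = 381.8, Σy = 219.6, Σx² = 29465.44, Σy² = 9804.64, Σxy = 16846.18
nΣxy − ΣxΣy = 84230.9 − 83843.28 = 387.62
nΣx² − (Σx)² = 147327.2 − 145771.24 = 1555.96; nΣy² − (Σy)² = 49023.2 − 48224.16 = 799.04
r = 387.62 / √(1555.96 × 799.04) = 387.62 / 1115.0221 ≈ 0.3476

0.3476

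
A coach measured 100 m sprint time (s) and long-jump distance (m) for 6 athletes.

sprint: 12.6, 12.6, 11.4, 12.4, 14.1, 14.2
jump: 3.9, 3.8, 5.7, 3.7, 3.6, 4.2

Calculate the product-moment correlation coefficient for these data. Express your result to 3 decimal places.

-0.593

n = 6, Σx = 77.3, Σy = 24.9, Σx² = 1001.69, Σy² = 106.43, Σxy = 318.28
nΣxy − ΣxΣy = 1909.68 − 1924.77 = -15.09
nΣx² − (Σx)² = 6010.14 − 5975.29 = 34.85; nΣy² − (Σy)² = 638.58 − 620.01 = 18.57
r = -15.09 / √(34.85 × 18.57) = -15.09 / 25.4394 ≈ -0.593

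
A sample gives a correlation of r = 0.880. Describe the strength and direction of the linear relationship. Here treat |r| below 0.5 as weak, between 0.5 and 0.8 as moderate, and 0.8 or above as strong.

r = 0.880 > 0 so the relationship is positive.
|r| = 0.880, which falls in the strong range.

strong positive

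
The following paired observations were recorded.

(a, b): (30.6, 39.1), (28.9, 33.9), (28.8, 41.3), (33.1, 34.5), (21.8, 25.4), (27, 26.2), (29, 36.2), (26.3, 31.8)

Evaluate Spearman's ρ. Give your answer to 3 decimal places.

0.667

Rank a: 7, 5, 4, 8, 1, 3, 6, 2
Rank b: 7, 4, 8, 5, 1, 2, 6, 3
d = rank(a) − rank(b): 0, 1, -4, 3, 0, 1, 0, -1; Σd² = 28
ρ = 1 − 6Σd² / [n(n²−1)] = 1 − 6×28 / (8×63) = 1 − 168/504 ≈ 0.667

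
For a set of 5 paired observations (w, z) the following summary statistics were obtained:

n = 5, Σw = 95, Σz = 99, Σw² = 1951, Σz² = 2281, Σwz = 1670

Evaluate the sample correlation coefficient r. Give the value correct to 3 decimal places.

r = (nΣwz − ΣwΣz) / √[(nΣw² − (Σw)²)(nΣz² − (Σz)²)]
Numerator: 5×1670 − 95×99 = -1055
Denominator: √[(9755 − 9025)(11405 − 9801)] = √[730 × 1604] = 1082.0906
r = -1055 / 1082.0906 ≈ -0.975

-0.975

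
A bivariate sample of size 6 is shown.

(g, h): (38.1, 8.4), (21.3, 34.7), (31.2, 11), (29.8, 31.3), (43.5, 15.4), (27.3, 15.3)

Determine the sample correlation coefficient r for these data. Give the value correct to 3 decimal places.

-0.641

n = 6, Σg = 191.2, Σh = 116.1, Σg² = 6404.32, Σh² = 2846.59, Σgh = 3422.68
nΣgh − ΣgΣh = 20536.08 − 22198.32 = -1662.24
nΣg² − (Σg)² = 38425.92 − 36557.44 = 1868.48; nΣh² − (Σh)² = 17079.54 − 13479.21 = 3600.33
r = -1662.24 / √(1868.48 × 3600.33) = -1662.24 / 2593.6740 ≈ -0.641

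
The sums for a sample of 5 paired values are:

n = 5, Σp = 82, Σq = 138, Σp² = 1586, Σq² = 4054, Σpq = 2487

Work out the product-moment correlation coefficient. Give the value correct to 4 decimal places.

r = (nΣpq − ΣpΣq) / √[(nΣp² − (Σp)²)(nΣq² − (Σq)²)]
Numerator: 5×2487 − 82×138 = 1119
Denominator: √[(7930 − 6724)(20270 − 19044)] = √[1206 × 1226] = 1215.9589
r = 1119 / 1215.9589 ≈ 0.9203

0.9203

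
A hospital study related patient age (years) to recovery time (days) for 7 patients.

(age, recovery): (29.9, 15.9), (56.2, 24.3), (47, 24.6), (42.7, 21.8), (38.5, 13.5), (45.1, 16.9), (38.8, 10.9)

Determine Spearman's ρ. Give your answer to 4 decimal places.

Rank age: 1, 7, 6, 4, 2, 5, 3
Rank recovery: 3, 6, 7, 5, 2, 4, 1
d = rank(age) − rank(recovery): -2, 1, -1, -1, 0, 1, 2; Σd² = 12
ρ = 1 − 6Σd² / [n(n²−1)] = 1 − 6×12 / (7×48) = 1 − 72/336 ≈ 0.7857

0.7857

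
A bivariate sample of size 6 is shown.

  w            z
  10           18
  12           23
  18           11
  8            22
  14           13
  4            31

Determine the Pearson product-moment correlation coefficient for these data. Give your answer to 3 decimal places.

n = 6, Σw = 66, Σz = 118, Σw² = 844, Σz² = 2588, Σwz = 1136
nΣwz − ΣwΣz = 6816 − 7788 = -972
nΣw² − (Σw)² = 5064 − 4356 = 708; nΣz² − (Σz)² = 15528 − 13924 = 1604
r = -972 / √(708 × 1604) = -972 / 1065.6604 ≈ -0.912

-0.912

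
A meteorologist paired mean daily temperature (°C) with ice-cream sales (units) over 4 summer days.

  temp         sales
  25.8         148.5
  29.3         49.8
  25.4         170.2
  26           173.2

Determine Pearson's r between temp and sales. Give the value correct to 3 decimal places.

n = 4, Σx = 106.5, Σy = 541.7, Σx² = 2845.29, Σy² = 83498.57, Σxy = 14116.72
nΣxy − ΣxΣy = 56466.88 − 57691.05 = -1224.17
nΣx² − (Σx)² = 11381.16 − 11342.25 = 38.91; nΣy² − (Σy)² = 333994.28 − 293438.89 = 40555.39
r = -1224.17 / √(38.91 × 40555.39) = -1224.17 / 1256.1888 ≈ -0.975

-0.975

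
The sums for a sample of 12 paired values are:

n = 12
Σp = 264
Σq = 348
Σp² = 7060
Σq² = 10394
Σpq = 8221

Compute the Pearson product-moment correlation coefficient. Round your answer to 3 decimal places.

r = (nΣpq − ΣpΣq) / √[(nΣp² − (Σp)²)(nΣq² − (Σq)²)]
Numerator: 12×8221 − 264×348 = 6780
Denominator: √[(84720 − 69696)(124728 − 121104)] = √[15024 × 3624] = 7378.8194
r = 6780 / 7378.8194 ≈ 0.919

0.919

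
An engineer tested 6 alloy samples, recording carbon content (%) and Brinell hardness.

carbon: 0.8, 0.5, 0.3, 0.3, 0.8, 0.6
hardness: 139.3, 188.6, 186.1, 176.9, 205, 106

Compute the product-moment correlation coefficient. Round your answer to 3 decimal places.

-0.210

n = 6, Σx = 3.3, Σy = 1001.9, Σx² = 2.07, Σy² = 174162.27, Σxy = 542.24
nΣxy − ΣxΣy = 3253.44 − 3306.27 = -52.83
nΣx² − (Σx)² = 12.42 − 10.89 = 1.53; nΣy² − (Σy)² = 1044973.62 − 1003803.61 = 41170.01
r = -52.83 / √(1.53 × 41170.01) = -52.83 / 250.9783 ≈ -0.210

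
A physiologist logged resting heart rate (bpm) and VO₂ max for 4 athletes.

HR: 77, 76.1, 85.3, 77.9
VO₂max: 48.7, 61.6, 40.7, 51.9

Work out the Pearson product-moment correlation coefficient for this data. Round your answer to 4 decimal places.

-0.8410

n = 4, Σx = 316.3, Σy = 202.9, Σx² = 25064.71, Σy² = 10516.35, Σxy = 15952.38
nΣxy − ΣxΣy = 63809.52 − 64177.27 = -367.75
nΣx² − (Σx)² = 100258.84 − 100045.69 = 213.15; nΣy² − (Σy)² = 42065.4 − 41168.41 = 896.99
r = -367.75 / √(213.15 × 896.99) = -367.75 / 437.2567 ≈ -0.8410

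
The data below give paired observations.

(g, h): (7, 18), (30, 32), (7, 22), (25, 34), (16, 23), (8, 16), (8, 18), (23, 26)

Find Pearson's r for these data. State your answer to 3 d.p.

0.917

n = 8, Σg = 124, Σh = 189, Σg² = 2536, Σh² = 4773, Σgh = 3328
nΣgh − ΣgΣh = 26624 − 23436 = 3188
nΣg² − (Σg)² = 20288 − 15376 = 4912; nΣh² − (Σh)² = 38184 − 35721 = 2463
r = 3188 / √(4912 × 2463) = 3188 / 3478.2547 ≈ 0.917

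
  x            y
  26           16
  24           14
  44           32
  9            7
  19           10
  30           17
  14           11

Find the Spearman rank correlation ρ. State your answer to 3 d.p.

0.964

Rank x: 5, 4, 7, 1, 3, 6, 2
Rank y: 5, 4, 7, 1, 2, 6, 3
d = rank(x) − rank(y): 0, 0, 0, 0, 1, 0, -1; Σd² = 2
ρ = 1 − 6Σd² / [n(n²−1)] = 1 − 6×2 / (7×48) = 1 − 12/336 ≈ 0.964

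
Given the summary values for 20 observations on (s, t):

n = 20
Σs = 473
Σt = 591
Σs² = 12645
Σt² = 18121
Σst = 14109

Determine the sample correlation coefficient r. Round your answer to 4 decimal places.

r = (nΣst − ΣsΣt) / √[(nΣs² − (Σs)²)(nΣt² − (Σt)²)]
Numerator: 20×14109 − 473×591 = 2637
Denominator: √[(252900 − 223729)(362420 − 349281)] = √[29171 × 13139] = 19577.4812
r = 2637 / 19577.4812 ≈ 0.1347

0.1347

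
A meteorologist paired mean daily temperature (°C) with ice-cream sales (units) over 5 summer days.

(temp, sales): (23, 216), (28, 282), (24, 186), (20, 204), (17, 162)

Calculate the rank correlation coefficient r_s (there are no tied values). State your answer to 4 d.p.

0.7000

Rank temp: 3, 5, 4, 2, 1
Rank sales: 4, 5, 2, 3, 1
d = rank(temp) − rank(sales): -1, 0, 2, -1, 0; Σd² = 6
ρ = 1 − 6Σd² / [n(n²−1)] = 1 − 6×6 / (5×24) = 1 − 36/120 ≈ 0.7000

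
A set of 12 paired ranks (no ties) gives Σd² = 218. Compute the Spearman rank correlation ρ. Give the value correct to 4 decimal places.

ρ = 1 − 6Σd² / [n(n²−1)] = 1 − 6×218 / (12×143)
  = 1 − 1308/1716 = 1 − 0.76224 ≈ 0.2378

0.2378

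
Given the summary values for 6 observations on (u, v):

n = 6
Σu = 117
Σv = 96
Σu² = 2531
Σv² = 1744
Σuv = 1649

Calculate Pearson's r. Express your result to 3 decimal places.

r = (nΣuv − ΣuΣv) / √[(nΣu² − (Σu)²)(nΣv² − (Σv)²)]
Numerator: 6×1649 − 117×96 = -1338
Denominator: √[(15186 − 13689)(10464 − 9216)] = √[1497 × 1248] = 1366.8416
r = -1338 / 1366.8416 ≈ -0.979

-0.979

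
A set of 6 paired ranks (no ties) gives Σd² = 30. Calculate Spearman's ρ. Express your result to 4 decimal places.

0.1429

ρ = 1 − 6Σd² / [n(n²−1)] = 1 − 6×30 / (6×35)
  = 1 − 180/210 = 1 − 0.85714 ≈ 0.1429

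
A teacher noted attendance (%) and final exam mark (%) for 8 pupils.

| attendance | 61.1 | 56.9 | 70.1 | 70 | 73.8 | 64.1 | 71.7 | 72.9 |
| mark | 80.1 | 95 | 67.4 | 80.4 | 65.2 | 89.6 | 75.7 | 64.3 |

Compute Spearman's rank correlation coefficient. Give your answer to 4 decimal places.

Rank attendance: 2, 1, 5, 4, 8, 3, 6, 7
Rank mark: 5, 8, 3, 6, 2, 7, 4, 1
d = rank(attendance) − rank(mark): -3, -7, 2, -2, 6, -4, 2, 6; Σd² = 158
ρ = 1 − 6Σd² / [n(n²−1)] = 1 − 6×158 / (8×63) = 1 − 948/504 ≈ -0.8810

-0.8810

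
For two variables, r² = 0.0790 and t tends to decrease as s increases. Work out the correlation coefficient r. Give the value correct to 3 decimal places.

|r| = √0.0790 = 0.281
The association is negative, so r = −0.281.

-0.281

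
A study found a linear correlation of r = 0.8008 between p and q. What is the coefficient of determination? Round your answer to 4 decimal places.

0.6413

r² = (0.8008)² = 0.6413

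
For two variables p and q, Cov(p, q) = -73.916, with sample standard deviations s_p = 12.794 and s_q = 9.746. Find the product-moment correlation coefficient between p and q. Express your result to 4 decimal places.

-0.5928

r = Cov(p,q) / (s_p · s_q) = -73.916 / (12.794 × 9.746)
  = -73.916 / 124.6903 ≈ -0.5928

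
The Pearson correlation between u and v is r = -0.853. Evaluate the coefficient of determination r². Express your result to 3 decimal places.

r² = (-0.853)² = 0.728

0.728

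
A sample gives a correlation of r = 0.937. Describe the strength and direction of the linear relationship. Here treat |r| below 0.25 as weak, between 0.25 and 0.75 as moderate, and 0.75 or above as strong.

strong positive

r = 0.937 > 0 so the relationship is positive.
|r| = 0.937, which falls in the strong range.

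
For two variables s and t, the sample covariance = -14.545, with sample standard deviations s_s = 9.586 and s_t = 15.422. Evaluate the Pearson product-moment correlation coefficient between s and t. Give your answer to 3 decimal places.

-0.098

r = Cov(s,t) / (s_s · s_t) = -14.545 / (9.586 × 15.422)
  = -14.545 / 147.8353 ≈ -0.098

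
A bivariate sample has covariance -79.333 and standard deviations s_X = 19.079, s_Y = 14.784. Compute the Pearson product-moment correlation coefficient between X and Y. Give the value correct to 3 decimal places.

-0.281

r = Cov(X,Y) / (s_X · s_Y) = -79.333 / (19.079 × 14.784)
  = -79.333 / 282.0639 ≈ -0.281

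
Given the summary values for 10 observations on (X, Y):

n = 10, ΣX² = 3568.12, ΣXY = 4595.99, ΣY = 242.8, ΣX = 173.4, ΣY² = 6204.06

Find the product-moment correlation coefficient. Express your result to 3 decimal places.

r = (nΣXY − ΣXΣY) / √[(nΣX² − (ΣX)²)(nΣY² − (ΣY)²)]
Numerator: 10×4595.99 − 173.4×242.8 = 3858.38
Denominator: √[(35681.2 − 30067.56)(62040.6 − 58951.84)] = √[5613.64 × 3088.76] = 4164.0349
r = 3858.38 / 4164.0349 ≈ 0.927

0.927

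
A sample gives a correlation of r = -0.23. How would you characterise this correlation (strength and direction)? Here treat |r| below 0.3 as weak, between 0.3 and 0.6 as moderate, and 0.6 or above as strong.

r = -0.23 < 0 so the relationship is negative.
|r| = 0.23, which falls in the weak range.

weak negative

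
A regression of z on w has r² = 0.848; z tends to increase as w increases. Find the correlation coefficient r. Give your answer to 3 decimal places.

|r| = √0.848 = 0.921
The association is positive, so r = 0.921.

0.921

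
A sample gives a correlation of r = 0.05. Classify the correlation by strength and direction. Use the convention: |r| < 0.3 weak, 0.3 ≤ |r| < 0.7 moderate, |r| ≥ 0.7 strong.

r = 0.05 > 0 so the relationship is positive.
|r| = 0.05, which falls in the weak range.

weak positive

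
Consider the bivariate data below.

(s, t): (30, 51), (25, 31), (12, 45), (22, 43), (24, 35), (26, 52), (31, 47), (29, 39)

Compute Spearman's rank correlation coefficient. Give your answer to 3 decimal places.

Rank s: 7, 4, 1, 2, 3, 5, 8, 6
Rank t: 7, 1, 5, 4, 2, 8, 6, 3
d = rank(s) − rank(t): 0, 3, -4, -2, 1, -3, 2, 3; Σd² = 52
ρ = 1 − 6Σd² / [n(n²−1)] = 1 − 6×52 / (8×63) = 1 − 312/504 ≈ 0.381

0.381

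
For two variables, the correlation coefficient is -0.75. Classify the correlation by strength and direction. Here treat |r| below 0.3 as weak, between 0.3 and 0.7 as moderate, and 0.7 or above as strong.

r = -0.75 < 0 so the relationship is negative.
|r| = 0.75, which falls in the strong range.

strong negative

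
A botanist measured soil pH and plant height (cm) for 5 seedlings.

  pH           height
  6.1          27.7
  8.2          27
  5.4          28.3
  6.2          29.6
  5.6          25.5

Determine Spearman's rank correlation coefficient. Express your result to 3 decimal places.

0.000

Rank pH: 3, 5, 1, 4, 2
Rank height: 3, 2, 4, 5, 1
d = rank(pH) − rank(height): 0, 3, -3, -1, 1; Σd² = 20
ρ = 1 − 6Σd² / [n(n²−1)] = 1 − 6×20 / (5×24) = 1 − 120/120 ≈ 0.000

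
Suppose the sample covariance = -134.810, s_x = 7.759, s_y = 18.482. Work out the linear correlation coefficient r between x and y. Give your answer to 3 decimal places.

r = Cov(x,y) / (s_x · s_y) = -134.810 / (7.759 × 18.482)
  = -134.810 / 143.4018 ≈ -0.940

-0.940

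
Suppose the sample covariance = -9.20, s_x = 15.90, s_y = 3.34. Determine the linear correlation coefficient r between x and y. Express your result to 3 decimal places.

-0.173

r = Cov(x,y) / (s_x · s_y) = -9.20 / (15.90 × 3.34)
  = -9.20 / 53.1060 ≈ -0.173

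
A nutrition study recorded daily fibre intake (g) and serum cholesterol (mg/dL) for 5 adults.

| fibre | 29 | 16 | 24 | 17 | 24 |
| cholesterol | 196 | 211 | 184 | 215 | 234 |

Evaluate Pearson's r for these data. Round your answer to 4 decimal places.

n = 5, Σx = 110, Σy = 1040, Σx² = 2538, Σy² = 217774, Σxy = 22747
nΣxy − ΣxΣy = 113735 − 114400 = -665
nΣx² − (Σx)² = 12690 − 12100 = 590; nΣy² − (Σy)² = 1088870 − 1081600 = 7270
r = -665 / √(590 × 7270) = -665 / 2071.0625 ≈ -0.3211

-0.3211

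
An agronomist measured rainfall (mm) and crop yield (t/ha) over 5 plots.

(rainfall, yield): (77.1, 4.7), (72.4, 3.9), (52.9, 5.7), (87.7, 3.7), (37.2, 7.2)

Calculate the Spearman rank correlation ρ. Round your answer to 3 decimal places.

-0.900

Rank rainfall: 4, 3, 2, 5, 1
Rank yield: 3, 2, 4, 1, 5
d = rank(rainfall) − rank(yield): 1, 1, -2, 4, -4; Σd² = 38
ρ = 1 − 6Σd² / [n(n²−1)] = 1 − 6×38 / (5×24) = 1 − 228/120 ≈ -0.900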